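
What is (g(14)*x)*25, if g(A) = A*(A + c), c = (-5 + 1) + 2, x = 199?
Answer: 835800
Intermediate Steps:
c = -2 (c = -4 + 2 = -2)
g(A) = A*(-2 + A) (g(A) = A*(A - 2) = A*(-2 + A))
(g(14)*x)*25 = ((14*(-2 + 14))*199)*25 = ((14*12)*199)*25 = (168*199)*25 = 33432*25 = 835800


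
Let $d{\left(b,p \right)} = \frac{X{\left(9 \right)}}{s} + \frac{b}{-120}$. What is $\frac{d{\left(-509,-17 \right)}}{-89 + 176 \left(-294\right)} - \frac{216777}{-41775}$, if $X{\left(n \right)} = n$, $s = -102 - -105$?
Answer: $\frac{89887197763}{17322588600} \approx 5.189$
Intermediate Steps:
$s = 3$ ($s = -102 + 105 = 3$)
$d{\left(b,p \right)} = 3 - \frac{b}{120}$ ($d{\left(b,p \right)} = \frac{9}{3} + \frac{b}{-120} = 9 \cdot \frac{1}{3} + b \left(- \frac{1}{120}\right) = 3 - \frac{b}{120}$)
$\frac{d{\left(-509,-17 \right)}}{-89 + 176 \left(-294\right)} - \frac{216777}{-41775} = \frac{3 - - \frac{509}{120}}{-89 + 176 \left(-294\right)} - \frac{216777}{-41775} = \frac{3 + \frac{509}{120}}{-89 - 51744} - - \frac{72259}{13925} = \frac{869}{120 \left(-51833\right)} + \frac{72259}{13925} = \frac{869}{120} \left(- \frac{1}{51833}\right) + \frac{72259}{13925} = - \frac{869}{6219960} + \frac{72259}{13925} = \frac{89887197763}{17322588600}$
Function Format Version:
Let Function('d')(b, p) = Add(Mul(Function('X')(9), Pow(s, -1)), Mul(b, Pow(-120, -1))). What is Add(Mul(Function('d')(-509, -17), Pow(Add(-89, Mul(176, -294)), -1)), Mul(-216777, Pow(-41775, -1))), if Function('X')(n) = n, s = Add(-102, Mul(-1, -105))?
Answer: Rational(89887197763, 17322588600) ≈ 5.1890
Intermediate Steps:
s = 3 (s = Add(-102, 105) = 3)
Function('d')(b, p) = Add(3, Mul(Rational(-1, 120), b)) (Function('d')(b, p) = Add(Mul(9, Pow(3, -1)), Mul(b, Pow(-120, -1))) = Add(Mul(9, Rational(1, 3)), Mul(b, Rational(-1, 120))) = Add(3, Mul(Rational(-1, 120), b)))
Add(Mul(Function('d')(-509, -17), Pow(Add(-89, Mul(176, -294)), -1)), Mul(-216777, Pow(-41775, -1))) = Add(Mul(Add(3, Mul(Rational(-1, 120), -509)), Pow(Add(-89, Mul(176, -294)), -1)), Mul(-216777, Pow(-41775, -1))) = Add(Mul(Add(3, Rational(509, 120)), Pow(Add(-89, -51744), -1)), Mul(-216777, Rational(-1, 41775))) = Add(Mul(Rational(869, 120), Pow(-51833, -1)), Rational(72259, 13925)) = Add(Mul(Rational(869, 120), Rational(-1, 51833)), Rational(72259, 13925)) = Add(Rational(-869, 6219960), Rational(72259, 13925)) = Rational(89887197763, 17322588600)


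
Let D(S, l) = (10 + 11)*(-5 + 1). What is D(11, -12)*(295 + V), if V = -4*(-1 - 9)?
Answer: -28140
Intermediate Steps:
D(S, l) = -84 (D(S, l) = 21*(-4) = -84)
V = 40 (V = -4*(-10) = 40)
D(11, -12)*(295 + V) = -84*(295 + 40) = -84*335 = -28140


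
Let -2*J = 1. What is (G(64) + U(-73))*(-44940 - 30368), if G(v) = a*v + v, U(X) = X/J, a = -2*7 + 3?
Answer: 37202152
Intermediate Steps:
J = -½ (J = -½*1 = -½ ≈ -0.50000)
a = -11 (a = -14 + 3 = -11)
U(X) = -2*X (U(X) = X/(-½) = X*(-2) = -2*X)
G(v) = -10*v (G(v) = -11*v + v = -10*v)
(G(64) + U(-73))*(-44940 - 30368) = (-10*64 - 2*(-73))*(-44940 - 30368) = (-640 + 146)*(-75308) = -494*(-75308) = 37202152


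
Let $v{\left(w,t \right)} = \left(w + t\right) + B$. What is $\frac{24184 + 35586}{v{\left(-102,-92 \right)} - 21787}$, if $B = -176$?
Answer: $- \frac{59770}{22157} \approx -2.6976$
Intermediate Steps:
$v{\left(w,t \right)} = -176 + t + w$ ($v{\left(w,t \right)} = \left(w + t\right) - 176 = \left(t + w\right) - 176 = -176 + t + w$)
$\frac{24184 + 35586}{v{\left(-102,-92 \right)} - 21787} = \frac{24184 + 35586}{\left(-176 - 92 - 102\right) - 21787} = \frac{59770}{-370 - 21787} = \frac{59770}{-22157} = 59770 \left(- \frac{1}{22157}\right) = - \frac{59770}{22157}$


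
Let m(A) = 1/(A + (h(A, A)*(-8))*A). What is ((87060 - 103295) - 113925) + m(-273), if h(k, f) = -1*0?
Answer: -35533681/273 ≈ -1.3016e+5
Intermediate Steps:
h(k, f) = 0
m(A) = 1/A (m(A) = 1/(A + (0*(-8))*A) = 1/(A + 0*A) = 1/(A + 0) = 1/A)
((87060 - 103295) - 113925) + m(-273) = ((87060 - 103295) - 113925) + 1/(-273) = (-16235 - 113925) - 1/273 = -130160 - 1/273 = -35533681/273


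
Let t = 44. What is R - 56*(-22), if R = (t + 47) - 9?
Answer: 1314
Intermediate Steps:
R = 82 (R = (44 + 47) - 9 = 91 - 9 = 82)
R - 56*(-22) = 82 - 56*(-22) = 82 + 1232 = 1314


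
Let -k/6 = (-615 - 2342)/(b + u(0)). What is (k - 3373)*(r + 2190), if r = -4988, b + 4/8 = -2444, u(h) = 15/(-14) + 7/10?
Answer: 539548163778/57047 ≈ 9.4580e+6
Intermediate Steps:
u(h) = -13/35 (u(h) = 15*(-1/14) + 7*(1/10) = -15/14 + 7/10 = -13/35)
b = -4889/2 (b = -1/2 - 2444 = -4889/2 ≈ -2444.5)
k = -413980/57047 (k = -6*(-615 - 2342)/(-4889/2 - 13/35) = -(-17742)/(-171141/70) = -(-17742)*(-70)/171141 = -6*206990/171141 = -413980/57047 ≈ -7.2568)
(k - 3373)*(r + 2190) = (-413980/57047 - 3373)*(-4988 + 2190) = -192833511/57047*(-2798) = 539548163778/57047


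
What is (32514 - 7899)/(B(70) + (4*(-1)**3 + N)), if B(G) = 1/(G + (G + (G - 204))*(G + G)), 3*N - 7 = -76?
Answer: -218827350/240031 ≈ -911.66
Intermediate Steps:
N = -23 (N = 7/3 + (1/3)*(-76) = 7/3 - 76/3 = -23)
B(G) = 1/(G + 2*G*(-204 + 2*G)) (B(G) = 1/(G + (G + (-204 + G))*(2*G)) = 1/(G + (-204 + 2*G)*(2*G)) = 1/(G + 2*G*(-204 + 2*G)))
(32514 - 7899)/(B(70) + (4*(-1)**3 + N)) = (32514 - 7899)/(1/(70*(-407 + 4*70)) + (4*(-1)**3 - 23)) = 24615/(1/(70*(-407 + 280)) + (4*(-1) - 23)) = 24615/((1/70)/(-127) + (-4 - 23)) = 24615/((1/70)*(-1/127) - 27) = 24615/(-1/8890 - 27) = 24615/(-240031/8890) = 24615*(-8890/240031) = -218827350/240031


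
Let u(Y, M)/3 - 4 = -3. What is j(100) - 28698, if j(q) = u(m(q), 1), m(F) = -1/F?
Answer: -28695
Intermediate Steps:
u(Y, M) = 3 (u(Y, M) = 12 + 3*(-3) = 12 - 9 = 3)
j(q) = 3
j(100) - 28698 = 3 - 28698 = -28695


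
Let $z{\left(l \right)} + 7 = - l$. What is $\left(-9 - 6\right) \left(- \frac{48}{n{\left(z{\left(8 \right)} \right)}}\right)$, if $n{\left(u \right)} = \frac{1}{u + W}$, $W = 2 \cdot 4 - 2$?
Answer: $-6480$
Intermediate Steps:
$z{\left(l \right)} = -7 - l$
$W = 6$ ($W = 8 - 2 = 6$)
$n{\left(u \right)} = \frac{1}{6 + u}$ ($n{\left(u \right)} = \frac{1}{u + 6} = \frac{1}{6 + u}$)
$\left(-9 - 6\right) \left(- \frac{48}{n{\left(z{\left(8 \right)} \right)}}\right) = \left(-9 - 6\right) \left(- \frac{48}{\frac{1}{6 - 15}}\right) = - 15 \left(- \frac{48}{\frac{1}{6 - 15}}\right) = - 15 \left(- \frac{48}{\frac{1}{-9}}\right) = - 15 \left(- \frac{48}{- \frac{1}{9}}\right) = - 15 \left(\left(-48\right) \left(-9\right)\right) = \left(-15\right) 432 = -6480$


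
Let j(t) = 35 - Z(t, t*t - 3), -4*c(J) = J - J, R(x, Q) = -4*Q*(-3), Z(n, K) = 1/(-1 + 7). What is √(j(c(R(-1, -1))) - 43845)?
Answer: I*√1577166/6 ≈ 209.31*I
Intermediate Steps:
Z(n, K) = ⅙ (Z(n, K) = 1/6 = ⅙)
R(x, Q) = 12*Q
c(J) = 0 (c(J) = -(J - J)/4 = -¼*0 = 0)
j(t) = 209/6 (j(t) = 35 - 1*⅙ = 35 - ⅙ = 209/6)
√(j(c(R(-1, -1))) - 43845) = √(209/6 - 43845) = √(-262861/6) = I*√1577166/6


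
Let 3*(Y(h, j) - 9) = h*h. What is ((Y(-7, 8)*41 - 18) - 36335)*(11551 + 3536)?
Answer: -532787347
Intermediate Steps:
Y(h, j) = 9 + h²/3 (Y(h, j) = 9 + (h*h)/3 = 9 + h²/3)
((Y(-7, 8)*41 - 18) - 36335)*(11551 + 3536) = (((9 + (⅓)*(-7)²)*41 - 18) - 36335)*(11551 + 3536) = (((9 + (⅓)*49)*41 - 18) - 36335)*15087 = (((9 + 49/3)*41 - 18) - 36335)*15087 = (((76/3)*41 - 18) - 36335)*15087 = ((3116/3 - 18) - 36335)*15087 = (3062/3 - 36335)*15087 = -105943/3*15087 = -532787347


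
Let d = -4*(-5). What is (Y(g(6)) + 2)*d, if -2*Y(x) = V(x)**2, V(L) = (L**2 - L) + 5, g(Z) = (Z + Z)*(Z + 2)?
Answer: -832656210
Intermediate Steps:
d = 20
g(Z) = 2*Z*(2 + Z) (g(Z) = (2*Z)*(2 + Z) = 2*Z*(2 + Z))
V(L) = 5 + L**2 - L
Y(x) = -(5 + x**2 - x)**2/2
(Y(g(6)) + 2)*d = (-(5 + (2*6*(2 + 6))**2 - 2*6*(2 + 6))**2/2 + 2)*20 = (-(5 + (2*6*8)**2 - 2*6*8)**2/2 + 2)*20 = (-(5 + 96**2 - 1*96)**2/2 + 2)*20 = (-(5 + 9216 - 96)**2/2 + 2)*20 = (-1/2*9125**2 + 2)*20 = (-1/2*83265625 + 2)*20 = (-83265625/2 + 2)*20 = -83265621/2*20 = -832656210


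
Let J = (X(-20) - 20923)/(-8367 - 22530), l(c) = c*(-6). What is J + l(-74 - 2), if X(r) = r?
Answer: 1567775/3433 ≈ 456.68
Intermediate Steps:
l(c) = -6*c
J = 2327/3433 (J = (-20 - 20923)/(-8367 - 22530) = -20943/(-30897) = -20943*(-1/30897) = 2327/3433 ≈ 0.67783)
J + l(-74 - 2) = 2327/3433 - 6*(-74 - 2) = 2327/3433 - 6*(-76) = 2327/3433 + 456 = 1567775/3433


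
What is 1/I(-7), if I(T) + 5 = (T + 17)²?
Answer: 1/95 ≈ 0.010526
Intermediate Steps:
I(T) = -5 + (17 + T)² (I(T) = -5 + (T + 17)² = -5 + (17 + T)²)
1/I(-7) = 1/(-5 + (17 - 7)²) = 1/(-5 + 10²) = 1/(-5 + 100) = 1/95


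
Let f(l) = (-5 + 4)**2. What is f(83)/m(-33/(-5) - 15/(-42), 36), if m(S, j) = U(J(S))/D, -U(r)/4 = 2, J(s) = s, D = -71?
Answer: 71/8 ≈ 8.8750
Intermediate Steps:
U(r) = -8 (U(r) = -4*2 = -8)
f(l) = 1 (f(l) = (-1)**2 = 1)
m(S, j) = 8/71 (m(S, j) = -8/(-71) = -8*(-1/71) = 8/71)
f(83)/m(-33/(-5) - 15/(-42), 36) = 1/(8/71) = 1*(71/8) = 71/8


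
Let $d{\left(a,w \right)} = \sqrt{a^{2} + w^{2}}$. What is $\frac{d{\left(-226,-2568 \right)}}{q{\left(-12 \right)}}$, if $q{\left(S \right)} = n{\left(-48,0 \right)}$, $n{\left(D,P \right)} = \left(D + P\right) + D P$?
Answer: $- \frac{5 \sqrt{66457}}{24} \approx -53.707$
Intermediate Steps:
$n{\left(D,P \right)} = D + P + D P$
$q{\left(S \right)} = -48$ ($q{\left(S \right)} = -48 + 0 - 0 = -48 + 0 + 0 = -48$)
$\frac{d{\left(-226,-2568 \right)}}{q{\left(-12 \right)}} = \frac{\sqrt{\left(-226\right)^{2} + \left(-2568\right)^{2}}}{-48} = \sqrt{51076 + 6594624} \left(- \frac{1}{48}\right) = \sqrt{6645700} \left(- \frac{1}{48}\right) = 10 \sqrt{66457} \left(- \frac{1}{48}\right) = - \frac{5 \sqrt{66457}}{24}$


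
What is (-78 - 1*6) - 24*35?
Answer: -924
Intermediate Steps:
(-78 - 1*6) - 24*35 = (-78 - 6) - 840 = -84 - 840 = -924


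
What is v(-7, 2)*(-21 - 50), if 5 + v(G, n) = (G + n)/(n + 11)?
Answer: 4970/13 ≈ 382.31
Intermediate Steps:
v(G, n) = -5 + (G + n)/(11 + n) (v(G, n) = -5 + (G + n)/(n + 11) = -5 + (G + n)/(11 + n))
v(-7, 2)*(-21 - 50) = ((-55 - 7 - 4*2)/(11 + 2))*(-21 - 50) = ((-55 - 7 - 8)/13)*(-71) = ((1/13)*(-70))*(-71) = -70/13*(-71) = 4970/13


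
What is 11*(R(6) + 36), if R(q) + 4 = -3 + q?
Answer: 385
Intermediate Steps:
R(q) = -7 + q (R(q) = -4 + (-3 + q) = -7 + q)
11*(R(6) + 36) = 11*((-7 + 6) + 36) = 11*(-1 + 36) = 11*35 = 385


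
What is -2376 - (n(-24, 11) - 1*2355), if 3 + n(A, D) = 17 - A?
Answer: -59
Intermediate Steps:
n(A, D) = 14 - A (n(A, D) = -3 + (17 - A) = 14 - A)
-2376 - (n(-24, 11) - 1*2355) = -2376 - ((14 - 1*(-24)) - 1*2355) = -2376 - ((14 + 24) - 2355) = -2376 - (38 - 2355) = -2376 - 1*(-2317) = -2376 + 2317 = -59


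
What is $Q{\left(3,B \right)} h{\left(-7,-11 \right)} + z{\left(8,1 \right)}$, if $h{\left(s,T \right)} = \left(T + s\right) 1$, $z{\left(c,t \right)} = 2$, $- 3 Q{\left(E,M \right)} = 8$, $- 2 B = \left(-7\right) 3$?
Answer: $50$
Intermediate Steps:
$B = \frac{21}{2}$ ($B = - \frac{\left(-7\right) 3}{2} = \left(- \frac{1}{2}\right) \left(-21\right) = \frac{21}{2} \approx 10.5$)
$Q{\left(E,M \right)} = - \frac{8}{3}$ ($Q{\left(E,M \right)} = \left(- \frac{1}{3}\right) 8 = - \frac{8}{3}$)
$h{\left(s,T \right)} = T + s$
$Q{\left(3,B \right)} h{\left(-7,-11 \right)} + z{\left(8,1 \right)} = - \frac{8 \left(-11 - 7\right)}{3} + 2 = \left(- \frac{8}{3}\right) \left(-18\right) + 2 = 48 + 2 = 50$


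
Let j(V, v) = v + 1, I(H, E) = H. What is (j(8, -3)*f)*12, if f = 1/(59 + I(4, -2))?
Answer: -8/21 ≈ -0.38095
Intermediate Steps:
j(V, v) = 1 + v
f = 1/63 (f = 1/(59 + 4) = 1/63 ≈ 0.015873)
(j(8, -3)*f)*12 = ((1 - 3)*(1/63))*12 = -2*1/63*12 = -2/63*12 = -8/21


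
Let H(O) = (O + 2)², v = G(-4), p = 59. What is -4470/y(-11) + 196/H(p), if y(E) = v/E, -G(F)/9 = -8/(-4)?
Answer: -30493007/11163 ≈ -2731.6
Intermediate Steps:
G(F) = -18 (G(F) = -(-72)/(-4) = -(-72)*(-1)/4 = -9*2 = -18)
v = -18
H(O) = (2 + O)²
y(E) = -18/E
-4470/y(-11) + 196/H(p) = -4470/((-18/(-11))) + 196/((2 + 59)²) = -4470/((-18*(-1/11))) + 196/(61²) = -4470/18/11 + 196/3721 = -4470*11/18 + 196*(1/3721) = -8195/3 + 196/3721 = -30493007/11163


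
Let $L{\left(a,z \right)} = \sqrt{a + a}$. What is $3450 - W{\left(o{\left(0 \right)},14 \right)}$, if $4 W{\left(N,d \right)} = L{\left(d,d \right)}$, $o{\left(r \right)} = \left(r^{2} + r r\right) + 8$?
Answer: $3450 - \frac{\sqrt{7}}{2} \approx 3448.7$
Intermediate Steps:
$L{\left(a,z \right)} = \sqrt{2} \sqrt{a}$ ($L{\left(a,z \right)} = \sqrt{2 a} = \sqrt{2} \sqrt{a}$)
$o{\left(r \right)} = 8 + 2 r^{2}$ ($o{\left(r \right)} = \left(r^{2} + r^{2}\right) + 8 = 2 r^{2} + 8 = 8 + 2 r^{2}$)
$W{\left(N,d \right)} = \frac{\sqrt{2} \sqrt{d}}{4}$
$3450 - W{\left(o{\left(0 \right)},14 \right)} = 3450 - \frac{\sqrt{2} \sqrt{14}}{4} = 3450 - \frac{\sqrt{7}}{2}$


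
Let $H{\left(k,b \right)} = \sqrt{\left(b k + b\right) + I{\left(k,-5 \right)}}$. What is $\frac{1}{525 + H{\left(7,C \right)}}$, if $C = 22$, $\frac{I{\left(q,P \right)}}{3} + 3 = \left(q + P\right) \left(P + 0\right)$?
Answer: $\frac{525}{275488} - \frac{\sqrt{137}}{275488} \approx 0.0018632$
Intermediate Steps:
$I{\left(q,P \right)} = -9 + 3 P \left(P + q\right)$ ($I{\left(q,P \right)} = -9 + 3 \left(q + P\right) \left(P + 0\right) = -9 + 3 \left(P + q\right) P = -9 + 3 P \left(P + q\right)$)
$H{\left(k,b \right)} = \sqrt{66 + b - 15 k + b k}$ ($H{\left(k,b \right)} = \sqrt{\left(b k + b\right) + \left(-9 + 3 \left(-5\right)^{2} + 3 \left(-5\right) k\right)} = \sqrt{\left(b + b k\right) - \left(-66 + 15 k\right)} = \sqrt{66 + b - 15 k + b k}$)
$\frac{1}{525 + H{\left(7,C \right)}} = \frac{1}{525 + \sqrt{66 + 22 - 105 + 22 \cdot 7}} = \frac{1}{525 + \sqrt{66 + 22 - 105 + 154}} = \frac{1}{525 + \sqrt{137}}$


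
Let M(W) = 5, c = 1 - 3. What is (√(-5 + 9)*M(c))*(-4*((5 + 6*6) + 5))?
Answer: -1840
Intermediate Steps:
c = -2
(√(-5 + 9)*M(c))*(-4*((5 + 6*6) + 5)) = (√(-5 + 9)*5)*(-4*((5 + 6*6) + 5)) = (√4*5)*(-4*((5 + 36) + 5)) = (2*5)*(-4*(41 + 5)) = 10*(-4*46) = 10*(-184) = -1840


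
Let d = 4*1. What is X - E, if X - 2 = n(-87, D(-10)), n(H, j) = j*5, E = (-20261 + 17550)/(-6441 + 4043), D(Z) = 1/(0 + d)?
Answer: 10165/4796 ≈ 2.1195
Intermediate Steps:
d = 4
D(Z) = ¼ (D(Z) = 1/(0 + 4) = 1/4 = ¼)
E = 2711/2398 (E = -2711/(-2398) = -2711*(-1/2398) = 2711/2398 ≈ 1.1305)
n(H, j) = 5*j
X = 13/4 (X = 2 + 5*(¼) = 2 + 5/4 = 13/4 ≈ 3.2500)
X - E = 13/4 - 1*2711/2398 = 13/4 - 2711/2398 = 10165/4796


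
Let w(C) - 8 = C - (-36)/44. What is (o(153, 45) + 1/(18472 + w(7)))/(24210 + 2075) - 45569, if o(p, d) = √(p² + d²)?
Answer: -243587964401379/5345475310 + 9*√314/26285 ≈ -45569.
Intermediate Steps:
w(C) = 97/11 + C (w(C) = 8 + (C - (-36)/44) = 8 + (C - 1*(-9/11)) = 8 + (C + 9/11) = 8 + (9/11 + C) = 97/11 + C)
o(p, d) = √(d² + p²)
(o(153, 45) + 1/(18472 + w(7)))/(24210 + 2075) - 45569 = (√(45² + 153²) + 1/(18472 + (97/11 + 7)))/(24210 + 2075) - 45569 = (√(2025 + 23409) + 1/(18472 + 174/11))/26285 - 45569 = (√25434 + 1/(203366/11))*(1/26285) - 45569 = (9*√314 + 11/203366)*(1/26285) - 45569 = (11/203366 + 9*√314)*(1/26285) - 45569 = (11/5345475310 + 9*√314/26285) - 45569 = -243587964401379/5345475310 + 9*√314/26285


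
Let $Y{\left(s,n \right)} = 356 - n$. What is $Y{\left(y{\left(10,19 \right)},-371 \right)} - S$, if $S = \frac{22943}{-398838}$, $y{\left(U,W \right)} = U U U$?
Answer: $\frac{289978169}{398838} \approx 727.06$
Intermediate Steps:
$y{\left(U,W \right)} = U^{3}$ ($y{\left(U,W \right)} = U^{2} U = U^{3}$)
$S = - \frac{22943}{398838}$ ($S = 22943 \left(- \frac{1}{398838}\right) = - \frac{22943}{398838} \approx -0.057525$)
$Y{\left(y{\left(10,19 \right)},-371 \right)} - S = \left(356 - -371\right) - - \frac{22943}{398838} = \left(356 + 371\right) + \frac{22943}{398838} = 727 + \frac{22943}{398838} = \frac{289978169}{398838}$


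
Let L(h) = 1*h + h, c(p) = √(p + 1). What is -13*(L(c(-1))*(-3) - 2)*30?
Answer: 780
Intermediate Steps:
c(p) = √(1 + p)
L(h) = 2*h (L(h) = h + h = 2*h)
-13*(L(c(-1))*(-3) - 2)*30 = -13*((2*√(1 - 1))*(-3) - 2)*30 = -13*((2*√0)*(-3) - 2)*30 = -13*((2*0)*(-3) - 2)*30 = -13*(0*(-3) - 2)*30 = -13*(0 - 2)*30 = -13*(-2)*30 = 26*30 = 780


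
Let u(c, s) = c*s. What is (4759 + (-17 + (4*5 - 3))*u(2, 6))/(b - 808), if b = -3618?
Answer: -4759/4426 ≈ -1.0752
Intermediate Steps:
(4759 + (-17 + (4*5 - 3))*u(2, 6))/(b - 808) = (4759 + (-17 + (4*5 - 3))*(2*6))/(-3618 - 808) = (4759 + (-17 + (20 - 3))*12)/(-4426) = (4759 + (-17 + 17)*12)*(-1/4426) = (4759 + 0*12)*(-1/4426) = (4759 + 0)*(-1/4426) = 4759*(-1/4426) = -4759/4426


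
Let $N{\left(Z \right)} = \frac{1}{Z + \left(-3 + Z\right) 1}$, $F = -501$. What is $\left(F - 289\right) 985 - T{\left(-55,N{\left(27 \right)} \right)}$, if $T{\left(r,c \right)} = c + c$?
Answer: $- \frac{39685652}{51} \approx -7.7815 \cdot 10^{5}$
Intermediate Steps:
$N{\left(Z \right)} = \frac{1}{-3 + 2 Z}$ ($N{\left(Z \right)} = \frac{1}{Z + \left(-3 + Z\right)} = \frac{1}{-3 + 2 Z}$)
$T{\left(r,c \right)} = 2 c$
$\left(F - 289\right) 985 - T{\left(-55,N{\left(27 \right)} \right)} = \left(-501 - 289\right) 985 - \frac{2}{-3 + 2 \cdot 27} = \left(-790\right) 985 - \frac{2}{-3 + 54} = -778150 - \frac{2}{51} = - \frac{39685652}{51}$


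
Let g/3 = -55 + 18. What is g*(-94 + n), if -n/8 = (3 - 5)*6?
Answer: -222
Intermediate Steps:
n = 96 (n = -8*(3 - 5)*6 = -(-16)*6 = -8*(-12) = 96)
g = -111 (g = 3*(-55 + 18) = 3*(-37) = -111)
g*(-94 + n) = -111*(-94 + 96) = -111*2 = -222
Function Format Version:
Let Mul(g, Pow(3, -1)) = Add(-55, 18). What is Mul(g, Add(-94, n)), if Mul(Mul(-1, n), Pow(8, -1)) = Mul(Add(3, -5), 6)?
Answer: -222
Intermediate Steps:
n = 96 (n = Mul(-8, Mul(Add(3, -5), 6)) = Mul(-8, Mul(-2, 6)) = Mul(-8, -12) = 96)
g = -111 (g = Mul(3, Add(-55, 18)) = Mul(3, -37) = -111)
Mul(g, Add(-94, n)) = Mul(-111, Add(-94, 96)) = Mul(-111, 2) = -222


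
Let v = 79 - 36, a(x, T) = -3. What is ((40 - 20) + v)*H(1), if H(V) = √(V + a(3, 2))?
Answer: 63*I*√2 ≈ 89.095*I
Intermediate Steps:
H(V) = √(-3 + V) (H(V) = √(V - 3) = √(-3 + V))
v = 43
((40 - 20) + v)*H(1) = ((40 - 20) + 43)*√(-3 + 1) = (20 + 43)*√(-2) = 63*(I*√2) = 63*I*√2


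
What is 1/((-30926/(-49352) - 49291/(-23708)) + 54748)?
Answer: 36563663/2001886353269 ≈ 1.8265e-5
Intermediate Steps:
1/((-30926/(-49352) - 49291/(-23708)) + 54748) = 1/((-30926*(-1/49352) - 49291*(-1/23708)) + 54748) = 1/((15463/24676 + 49291/23708) + 54748) = 1/(98931345/36563663 + 54748) = 1/(2001886353269/36563663) = 36563663/2001886353269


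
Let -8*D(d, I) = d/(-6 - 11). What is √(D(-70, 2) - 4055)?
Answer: 5*I*√187527/34 ≈ 63.683*I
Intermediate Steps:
D(d, I) = d/136 (D(d, I) = -d/(8*(-6 - 11)) = -d/(8*(-17)) = -d*(-1)/(8*17) = -(-1)*d/136 = d/136)
√(D(-70, 2) - 4055) = √((1/136)*(-70) - 4055) = √(-35/68 - 4055) = √(-275775/68) = 5*I*√187527/34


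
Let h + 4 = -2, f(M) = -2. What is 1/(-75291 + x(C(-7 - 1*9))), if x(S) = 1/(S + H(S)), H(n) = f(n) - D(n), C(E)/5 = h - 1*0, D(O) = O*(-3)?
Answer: -122/9185503 ≈ -1.3282e-5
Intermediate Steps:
D(O) = -3*O
h = -6 (h = -4 - 2 = -6)
C(E) = -30 (C(E) = 5*(-6 - 1*0) = 5*(-6 + 0) = 5*(-6) = -30)
H(n) = -2 + 3*n (H(n) = -2 - (-3)*n = -2 + 3*n)
x(S) = 1/(-2 + 4*S) (x(S) = 1/(S + (-2 + 3*S)) = 1/(-2 + 4*S))
1/(-75291 + x(C(-7 - 1*9))) = 1/(-75291 + 1/(2*(-1 + 2*(-30)))) = 1/(-75291 + 1/(2*(-1 - 60))) = 1/(-75291 + (½)/(-61)) = 1/(-75291 + (½)*(-1/61)) = 1/(-75291 - 1/122) = 1/(-9185503/122) = -122/9185503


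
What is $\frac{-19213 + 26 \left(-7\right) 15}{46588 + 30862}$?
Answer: $- \frac{21943}{77450} \approx -0.28332$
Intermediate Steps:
$\frac{-19213 + 26 \left(-7\right) 15}{46588 + 30862} = \frac{-19213 - 2730}{77450} = \left(-19213 - 2730\right) \frac{1}{77450} = \left(-21943\right) \frac{1}{77450} = - \frac{21943}{77450}$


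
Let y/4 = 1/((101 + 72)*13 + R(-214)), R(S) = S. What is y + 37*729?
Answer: 54890059/2035 ≈ 26973.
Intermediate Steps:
y = 4/2035 (y = 4/((101 + 72)*13 - 214) = 4/(173*13 - 214) = 4/(2249 - 214) = 4/2035 ≈ 0.0019656)
y + 37*729 = 4/2035 + 37*729 = 4/2035 + 26973 = 54890059/2035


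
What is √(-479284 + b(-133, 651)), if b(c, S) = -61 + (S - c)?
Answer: I*√478561 ≈ 691.78*I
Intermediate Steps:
b(c, S) = -61 + S - c
√(-479284 + b(-133, 651)) = √(-479284 + (-61 + 651 - 1*(-133))) = √(-479284 + (-61 + 651 + 133)) = √(-479284 + 723) = √(-478561) = I*√478561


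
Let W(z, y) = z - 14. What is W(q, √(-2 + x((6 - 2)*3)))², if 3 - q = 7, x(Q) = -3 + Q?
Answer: 324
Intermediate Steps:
q = -4 (q = 3 - 1*7 = 3 - 7 = -4)
W(z, y) = -14 + z
W(q, √(-2 + x((6 - 2)*3)))² = (-14 - 4)² = (-18)² = 324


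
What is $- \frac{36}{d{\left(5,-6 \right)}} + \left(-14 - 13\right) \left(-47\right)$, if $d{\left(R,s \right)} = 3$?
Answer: $1257$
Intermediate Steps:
$- \frac{36}{d{\left(5,-6 \right)}} + \left(-14 - 13\right) \left(-47\right) = - \frac{36}{3} + \left(-14 - 13\right) \left(-47\right) = \left(-36\right) \frac{1}{3} - -1269 = -12 + 1269 = 1257$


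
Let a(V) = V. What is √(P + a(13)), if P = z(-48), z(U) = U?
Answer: I*√35 ≈ 5.9161*I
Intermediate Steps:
P = -48
√(P + a(13)) = √(-48 + 13) = √(-35) = I*√35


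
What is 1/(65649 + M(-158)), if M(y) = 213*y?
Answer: 1/31995 ≈ 3.1255e-5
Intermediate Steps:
1/(65649 + M(-158)) = 1/(65649 + 213*(-158)) = 1/(65649 - 33654) = 1/31995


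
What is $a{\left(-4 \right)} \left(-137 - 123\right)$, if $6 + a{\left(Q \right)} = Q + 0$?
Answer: $2600$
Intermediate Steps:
$a{\left(Q \right)} = -6 + Q$ ($a{\left(Q \right)} = -6 + \left(Q + 0\right) = -6 + Q$)
$a{\left(-4 \right)} \left(-137 - 123\right) = \left(-6 - 4\right) \left(-137 - 123\right) = \left(-10\right) \left(-260\right) = 2600$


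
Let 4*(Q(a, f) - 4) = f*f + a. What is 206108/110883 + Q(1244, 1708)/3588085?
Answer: 820436697353/397857629055 ≈ 2.0621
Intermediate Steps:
Q(a, f) = 4 + a/4 + f²/4 (Q(a, f) = 4 + (f*f + a)/4 = 4 + (f² + a)/4 = 4 + (a + f²)/4 = 4 + (a/4 + f²/4) = 4 + a/4 + f²/4)
206108/110883 + Q(1244, 1708)/3588085 = 206108/110883 + (4 + (¼)*1244 + (¼)*1708²)/3588085 = 206108*(1/110883) + (4 + 311 + (¼)*2917264)*(1/3588085) = 206108/110883 + (4 + 311 + 729316)*(1/3588085) = 206108/110883 + 729631*(1/3588085) = 206108/110883 + 729631/3588085 = 820436697353/397857629055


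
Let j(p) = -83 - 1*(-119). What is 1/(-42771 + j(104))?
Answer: -1/42735 ≈ -2.3400e-5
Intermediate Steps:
j(p) = 36 (j(p) = -83 + 119 = 36)
1/(-42771 + j(104)) = 1/(-42771 + 36) = 1/(-42735) = -1/42735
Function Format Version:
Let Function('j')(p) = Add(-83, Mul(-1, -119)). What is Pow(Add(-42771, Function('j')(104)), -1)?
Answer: Rational(-1, 42735) ≈ -2.3400e-5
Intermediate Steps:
Function('j')(p) = 36 (Function('j')(p) = Add(-83, 119) = 36)
Pow(Add(-42771, Function('j')(104)), -1) = Pow(Add(-42771, 36), -1) = Pow(-42735, -1) = Rational(-1, 42735)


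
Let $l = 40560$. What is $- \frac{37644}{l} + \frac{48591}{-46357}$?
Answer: $- \frac{309659489}{156686660} \approx -1.9763$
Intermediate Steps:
$- \frac{37644}{l} + \frac{48591}{-46357} = - \frac{37644}{40560} + \frac{48591}{-46357} = \left(-37644\right) \frac{1}{40560} + 48591 \left(- \frac{1}{46357}\right) = - \frac{3137}{3380} - \frac{48591}{46357} = - \frac{309659489}{156686660}$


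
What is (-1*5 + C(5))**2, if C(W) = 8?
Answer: 9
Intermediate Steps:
(-1*5 + C(5))**2 = (-1*5 + 8)**2 = (-5 + 8)**2 = 3**2 = 9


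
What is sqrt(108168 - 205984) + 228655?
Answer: 228655 + 2*I*sqrt(24454) ≈ 2.2866e+5 + 312.76*I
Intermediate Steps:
sqrt(108168 - 205984) + 228655 = sqrt(-97816) + 228655 = 2*I*sqrt(24454) + 228655 = 228655 + 2*I*sqrt(24454)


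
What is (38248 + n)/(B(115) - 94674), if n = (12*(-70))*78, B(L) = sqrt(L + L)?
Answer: 1290974664/4481583023 + 13636*sqrt(230)/4481583023 ≈ 0.28811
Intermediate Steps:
B(L) = sqrt(2)*sqrt(L) (B(L) = sqrt(2*L) = sqrt(2)*sqrt(L))
n = -65520 (n = -840*78 = -65520)
(38248 + n)/(B(115) - 94674) = (38248 - 65520)/(sqrt(2)*sqrt(115) - 94674) = -27272/(sqrt(230) - 94674) = -27272/(-94674 + sqrt(230))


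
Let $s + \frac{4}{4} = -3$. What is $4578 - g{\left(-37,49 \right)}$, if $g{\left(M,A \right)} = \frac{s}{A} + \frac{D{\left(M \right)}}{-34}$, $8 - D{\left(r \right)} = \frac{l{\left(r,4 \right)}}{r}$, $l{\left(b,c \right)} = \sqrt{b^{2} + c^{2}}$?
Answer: $\frac{3813738}{833} + \frac{\sqrt{1385}}{1258} \approx 4578.3$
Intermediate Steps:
$s = -4$ ($s = -1 - 3 = -4$)
$D{\left(r \right)} = 8 - \frac{\sqrt{16 + r^{2}}}{r}$ ($D{\left(r \right)} = 8 - \frac{\sqrt{r^{2} + 4^{2}}}{r} = 8 - \frac{\sqrt{r^{2} + 16}}{r} = 8 - \frac{\sqrt{16 + r^{2}}}{r}$)
$g{\left(M,A \right)} = - \frac{4}{17} - \frac{4}{A} + \frac{\sqrt{16 + M^{2}}}{34 M}$ ($g{\left(M,A \right)} = - \frac{4}{A} + \frac{8 - \frac{\sqrt{16 + M^{2}}}{M}}{-34} = - \frac{4}{A} + \left(8 - \frac{\sqrt{16 + M^{2}}}{M}\right) \left(- \frac{1}{34}\right) = - \frac{4}{A} - \left(\frac{4}{17} - \frac{\sqrt{16 + M^{2}}}{34 M}\right) = - \frac{4}{17} - \frac{4}{A} + \frac{\sqrt{16 + M^{2}}}{34 M}$)
$4578 - g{\left(-37,49 \right)} = 4578 - \left(- \frac{4}{17} - \frac{4}{49} + \frac{\sqrt{16 + \left(-37\right)^{2}}}{34 \left(-37\right)}\right) = 4578 - \left(- \frac{4}{17} - \frac{4}{49} + \frac{1}{34} \left(- \frac{1}{37}\right) \sqrt{16 + 1369}\right) = 4578 - \left(- \frac{4}{17} - \frac{4}{49} + \frac{1}{34} \left(- \frac{1}{37}\right) \sqrt{1385}\right) = 4578 - \left(- \frac{4}{17} - \frac{4}{49} - \frac{\sqrt{1385}}{1258}\right) = 4578 - \left(- \frac{264}{833} - \frac{\sqrt{1385}}{1258}\right) = 4578 + \left(\frac{264}{833} + \frac{\sqrt{1385}}{1258}\right) = \frac{3813738}{833} + \frac{\sqrt{1385}}{1258}$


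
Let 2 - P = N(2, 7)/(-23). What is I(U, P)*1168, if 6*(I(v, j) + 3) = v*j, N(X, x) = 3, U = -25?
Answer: -957176/69 ≈ -13872.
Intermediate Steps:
P = 49/23 (P = 2 - 3/(-23) = 2 - 3*(-1)/23 = 2 - 1*(-3/23) = 2 + 3/23 = 49/23 ≈ 2.1304)
I(v, j) = -3 + j*v/6 (I(v, j) = -3 + (v*j)/6 = -3 + (j*v)/6 = -3 + j*v/6)
I(U, P)*1168 = (-3 + (⅙)*(49/23)*(-25))*1168 = (-3 - 1225/138)*1168 = -1639/138*1168 = -957176/69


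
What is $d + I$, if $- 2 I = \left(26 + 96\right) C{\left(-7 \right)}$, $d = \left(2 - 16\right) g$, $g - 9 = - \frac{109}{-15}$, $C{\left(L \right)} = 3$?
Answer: $- \frac{6161}{15} \approx -410.73$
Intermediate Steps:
$g = \frac{244}{15}$ ($g = 9 - \frac{109}{-15} = 9 - - \frac{109}{15} = 9 + \frac{109}{15} = \frac{244}{15} \approx 16.267$)
$d = - \frac{3416}{15}$ ($d = \left(2 - 16\right) \frac{244}{15} = \left(-14\right) \frac{244}{15} = - \frac{3416}{15} \approx -227.73$)
$I = -183$ ($I = - \frac{\left(26 + 96\right) 3}{2} = - \frac{122 \cdot 3}{2} = \left(- \frac{1}{2}\right) 366 = -183$)
$d + I = - \frac{3416}{15} - 183 = - \frac{6161}{15}$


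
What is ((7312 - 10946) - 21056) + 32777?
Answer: 8087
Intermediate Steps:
((7312 - 10946) - 21056) + 32777 = (-3634 - 21056) + 32777 = -24690 + 32777 = 8087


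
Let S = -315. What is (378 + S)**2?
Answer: 3969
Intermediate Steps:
(378 + S)**2 = (378 - 315)**2 = 63**2 = 3969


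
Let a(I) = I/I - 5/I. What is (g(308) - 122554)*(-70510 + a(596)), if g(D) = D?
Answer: 2568594383387/298 ≈ 8.6194e+9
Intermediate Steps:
a(I) = 1 - 5/I
(g(308) - 122554)*(-70510 + a(596)) = (308 - 122554)*(-70510 + (-5 + 596)/596) = -122246*(-70510 + (1/596)*591) = -122246*(-70510 + 591/596) = -122246*(-42023369/596) = 2568594383387/298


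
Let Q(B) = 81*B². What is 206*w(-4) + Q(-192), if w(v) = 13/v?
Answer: 5970629/2 ≈ 2.9853e+6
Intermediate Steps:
206*w(-4) + Q(-192) = 206*(13/(-4)) + 81*(-192)² = 206*(13*(-¼)) + 81*36864 = 206*(-13/4) + 2985984 = -1339/2 + 2985984 = 5970629/2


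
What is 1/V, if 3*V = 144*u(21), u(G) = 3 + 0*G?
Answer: 1/144 ≈ 0.0069444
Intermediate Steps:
u(G) = 3 (u(G) = 3 + 0 = 3)
V = 144 (V = (144*3)/3 = (⅓)*432 = 144)
1/V = 1/144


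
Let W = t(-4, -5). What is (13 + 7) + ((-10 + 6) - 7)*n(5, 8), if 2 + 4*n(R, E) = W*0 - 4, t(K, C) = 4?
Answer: 73/2 ≈ 36.500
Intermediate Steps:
W = 4
n(R, E) = -3/2 (n(R, E) = -1/2 + (4*0 - 4)/4 = -1/2 + (0 - 4)/4 = -1/2 + (1/4)*(-4) = -1/2 - 1 = -3/2)
(13 + 7) + ((-10 + 6) - 7)*n(5, 8) = (13 + 7) + ((-10 + 6) - 7)*(-3/2) = 20 + (-4 - 7)*(-3/2) = 20 - 11*(-3/2) = 20 + 33/2 = 73/2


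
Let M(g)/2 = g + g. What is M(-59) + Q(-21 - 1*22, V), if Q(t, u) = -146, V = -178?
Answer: -382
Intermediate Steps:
M(g) = 4*g (M(g) = 2*(g + g) = 2*(2*g) = 4*g)
M(-59) + Q(-21 - 1*22, V) = 4*(-59) - 146 = -236 - 146 = -382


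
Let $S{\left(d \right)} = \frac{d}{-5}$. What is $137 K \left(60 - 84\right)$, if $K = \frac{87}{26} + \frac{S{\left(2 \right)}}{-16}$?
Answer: $- \frac{720483}{65} \approx -11084.0$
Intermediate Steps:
$S{\left(d \right)} = - \frac{d}{5}$ ($S{\left(d \right)} = d \left(- \frac{1}{5}\right) = - \frac{d}{5}$)
$K = \frac{1753}{520}$ ($K = \frac{87}{26} + \frac{\left(- \frac{1}{5}\right) 2}{-16} = 87 \cdot \frac{1}{26} - - \frac{1}{40} = \frac{87}{26} + \frac{1}{40} = \frac{1753}{520} \approx 3.3712$)
$137 K \left(60 - 84\right) = 137 \cdot \frac{1753}{520} \left(60 - 84\right) = \frac{240161 \left(60 - 84\right)}{520} = \frac{240161}{520} \left(-24\right) = - \frac{720483}{65}$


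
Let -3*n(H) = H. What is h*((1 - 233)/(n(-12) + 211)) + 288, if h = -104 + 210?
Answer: 37328/215 ≈ 173.62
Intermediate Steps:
n(H) = -H/3
h = 106
h*((1 - 233)/(n(-12) + 211)) + 288 = 106*((1 - 233)/(-⅓*(-12) + 211)) + 288 = 106*(-232/(4 + 211)) + 288 = 106*(-232/215) + 288 = -24592/215 + 288 = 37328/215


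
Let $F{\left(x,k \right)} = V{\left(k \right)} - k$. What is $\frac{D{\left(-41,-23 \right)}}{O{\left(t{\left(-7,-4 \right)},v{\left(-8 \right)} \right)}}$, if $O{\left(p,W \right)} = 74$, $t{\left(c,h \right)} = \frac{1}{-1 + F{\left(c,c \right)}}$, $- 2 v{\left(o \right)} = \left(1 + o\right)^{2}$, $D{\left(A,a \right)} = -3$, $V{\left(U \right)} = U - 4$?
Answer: $- \frac{3}{74} \approx -0.040541$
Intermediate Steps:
$V{\left(U \right)} = -4 + U$ ($V{\left(U \right)} = U - 4 = -4 + U$)
$F{\left(x,k \right)} = -4$ ($F{\left(x,k \right)} = \left(-4 + k\right) - k = -4$)
$v{\left(o \right)} = - \frac{\left(1 + o\right)^{2}}{2}$
$t{\left(c,h \right)} = - \frac{1}{5}$ ($t{\left(c,h \right)} = \frac{1}{-1 - 4} = \frac{1}{-5} = - \frac{1}{5}$)
$\frac{D{\left(-41,-23 \right)}}{O{\left(t{\left(-7,-4 \right)},v{\left(-8 \right)} \right)}} = - \frac{3}{74}$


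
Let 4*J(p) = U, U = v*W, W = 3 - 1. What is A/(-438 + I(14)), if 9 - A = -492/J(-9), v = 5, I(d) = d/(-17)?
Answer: -17493/37300 ≈ -0.46898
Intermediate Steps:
I(d) = -d/17 (I(d) = d*(-1/17) = -d/17)
W = 2
U = 10 (U = 5*2 = 10)
J(p) = 5/2 (J(p) = (¼)*10 = 5/2)
A = 1029/5 (A = 9 - (-492)/5/2 = 9 - (-492)*2/5 = 9 - 1*(-984/5) = 9 + 984/5 = 1029/5 ≈ 205.80)
A/(-438 + I(14)) = (1029/5)/(-438 - 1/17*14) = (1029/5)/(-438 - 14/17) = (1029/5)/(-7460/17) = -17/7460*1029/5 = -17493/37300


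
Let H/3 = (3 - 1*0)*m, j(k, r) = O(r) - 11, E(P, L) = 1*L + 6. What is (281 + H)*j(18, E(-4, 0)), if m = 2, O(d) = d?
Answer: -1495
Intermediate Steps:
E(P, L) = 6 + L (E(P, L) = L + 6 = 6 + L)
j(k, r) = -11 + r (j(k, r) = r - 11 = -11 + r)
H = 18 (H = 3*((3 - 1*0)*2) = 3*((3 + 0)*2) = 3*(3*2) = 3*6 = 18)
(281 + H)*j(18, E(-4, 0)) = (281 + 18)*(-11 + (6 + 0)) = 299*(-11 + 6) = 299*(-5) = -1495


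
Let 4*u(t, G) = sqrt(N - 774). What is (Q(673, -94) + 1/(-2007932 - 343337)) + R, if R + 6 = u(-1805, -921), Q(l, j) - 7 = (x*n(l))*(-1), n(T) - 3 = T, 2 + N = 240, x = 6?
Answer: -9534395796/2351269 + I*sqrt(134)/2 ≈ -4055.0 + 5.7879*I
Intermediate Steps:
N = 238 (N = -2 + 240 = 238)
n(T) = 3 + T
Q(l, j) = -11 - 6*l (Q(l, j) = 7 + (6*(3 + l))*(-1) = 7 + (18 + 6*l)*(-1) = 7 + (-18 - 6*l) = -11 - 6*l)
u(t, G) = I*sqrt(134)/2 (u(t, G) = sqrt(238 - 774)/4 = sqrt(-536)/4 = (2*I*sqrt(134))/4 = I*sqrt(134)/2)
R = -6 + I*sqrt(134)/2 ≈ -6.0 + 5.7879*I
(Q(673, -94) + 1/(-2007932 - 343337)) + R = ((-11 - 6*673) + 1/(-2007932 - 343337)) + (-6 + I*sqrt(134)/2) = ((-11 - 4038) + 1/(-2351269)) + (-6 + I*sqrt(134)/2) = (-4049 - 1/2351269) + (-6 + I*sqrt(134)/2) = -9520288182/2351269 + (-6 + I*sqrt(134)/2) = -9534395796/2351269 + I*sqrt(134)/2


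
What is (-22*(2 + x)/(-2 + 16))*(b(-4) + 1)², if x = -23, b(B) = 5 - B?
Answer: 3300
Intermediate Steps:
(-22*(2 + x)/(-2 + 16))*(b(-4) + 1)² = (-22*(2 - 23)/(-2 + 16))*((5 - 1*(-4)) + 1)² = (-(-462)/14)*((5 + 4) + 1)² = (-(-462)/14)*(9 + 1)² = -22*(-3/2)*10² = 33*100 = 3300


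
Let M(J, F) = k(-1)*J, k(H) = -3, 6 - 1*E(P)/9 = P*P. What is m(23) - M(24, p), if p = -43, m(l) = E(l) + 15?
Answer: -4620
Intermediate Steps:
E(P) = 54 - 9*P² (E(P) = 54 - 9*P*P = 54 - 9*P²)
m(l) = 69 - 9*l² (m(l) = (54 - 9*l²) + 15 = 69 - 9*l²)
M(J, F) = -3*J
m(23) - M(24, p) = (69 - 9*23²) - (-3)*24 = (69 - 9*529) - 1*(-72) = (69 - 4761) + 72 = -4692 + 72 = -4620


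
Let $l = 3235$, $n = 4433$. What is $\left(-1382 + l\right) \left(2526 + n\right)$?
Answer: $12895027$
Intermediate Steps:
$\left(-1382 + l\right) \left(2526 + n\right) = \left(-1382 + 3235\right) \left(2526 + 4433\right) = 1853 \cdot 6959 = 12895027$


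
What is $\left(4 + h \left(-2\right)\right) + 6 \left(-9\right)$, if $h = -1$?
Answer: $-48$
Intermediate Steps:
$\left(4 + h \left(-2\right)\right) + 6 \left(-9\right) = \left(4 - -2\right) + 6 \left(-9\right) = \left(4 + 2\right) - 54 = 6 - 54 = -48$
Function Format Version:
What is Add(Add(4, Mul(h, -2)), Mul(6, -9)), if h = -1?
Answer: -48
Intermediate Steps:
Add(Add(4, Mul(h, -2)), Mul(6, -9)) = Add(Add(4, Mul(-1, -2)), Mul(6, -9)) = Add(Add(4, 2), -54) = Add(6, -54) = -48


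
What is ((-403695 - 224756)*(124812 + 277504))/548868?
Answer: -63208973129/137217 ≈ -4.6065e+5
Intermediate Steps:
((-403695 - 224756)*(124812 + 277504))/548868 = -628451*402316*(1/548868) = -252835892516*1/548868 = -63208973129/137217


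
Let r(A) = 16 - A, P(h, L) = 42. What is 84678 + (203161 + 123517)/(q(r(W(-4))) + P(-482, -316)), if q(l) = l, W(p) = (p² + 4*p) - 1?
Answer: 5322680/59 ≈ 90215.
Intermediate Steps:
W(p) = -1 + p² + 4*p
84678 + (203161 + 123517)/(q(r(W(-4))) + P(-482, -316)) = 84678 + (203161 + 123517)/((16 - (-1 + (-4)² + 4*(-4))) + 42) = 84678 + 326678/((16 - (-1 + 16 - 16)) + 42) = 84678 + 326678/((16 - 1*(-1)) + 42) = 84678 + 326678/((16 + 1) + 42) = 84678 + 326678/(17 + 42) = 84678 + 326678/59 = 5322680/59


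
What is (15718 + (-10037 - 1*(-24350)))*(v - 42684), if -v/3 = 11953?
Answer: -2358724833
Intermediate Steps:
v = -35859 (v = -3*11953 = -35859)
(15718 + (-10037 - 1*(-24350)))*(v - 42684) = (15718 + (-10037 - 1*(-24350)))*(-35859 - 42684) = (15718 + (-10037 + 24350))*(-78543) = (15718 + 14313)*(-78543) = 30031*(-78543) = -2358724833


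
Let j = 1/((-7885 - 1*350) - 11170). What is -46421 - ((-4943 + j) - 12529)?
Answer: -561755344/19405 ≈ -28949.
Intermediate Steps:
j = -1/19405 (j = 1/((-7885 - 350) - 11170) = 1/(-8235 - 11170) = 1/(-19405) = -1/19405 ≈ -5.1533e-5)
-46421 - ((-4943 + j) - 12529) = -46421 - ((-4943 - 1/19405) - 12529) = -46421 - (-95918916/19405 - 12529) = -46421 - 1*(-339044161/19405) = -46421 + 339044161/19405 = -561755344/19405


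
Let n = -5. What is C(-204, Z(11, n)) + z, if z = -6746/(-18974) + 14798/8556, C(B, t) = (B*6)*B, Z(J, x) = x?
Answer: 10134093166663/40585386 ≈ 2.4970e+5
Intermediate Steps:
C(B, t) = 6*B**2 (C(B, t) = (6*B)*B = 6*B**2)
z = 84624007/40585386 (z = -6746*(-1/18974) + 14798*(1/8556) = 3373/9487 + 7399/4278 = 84624007/40585386 ≈ 2.0851)
C(-204, Z(11, n)) + z = 6*(-204)**2 + 84624007/40585386 = 6*41616 + 84624007/40585386 = 249696 + 84624007/40585386 = 10134093166663/40585386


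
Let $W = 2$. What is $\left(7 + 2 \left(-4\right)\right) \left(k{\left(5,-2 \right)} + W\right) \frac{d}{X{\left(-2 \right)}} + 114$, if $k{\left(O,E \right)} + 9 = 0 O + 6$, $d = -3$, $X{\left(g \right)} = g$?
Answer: $\frac{231}{2} \approx 115.5$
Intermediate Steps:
$k{\left(O,E \right)} = -3$ ($k{\left(O,E \right)} = -9 + \left(0 O + 6\right) = -9 + \left(0 + 6\right) = -9 + 6 = -3$)
$\left(7 + 2 \left(-4\right)\right) \left(k{\left(5,-2 \right)} + W\right) \frac{d}{X{\left(-2 \right)}} + 114 = \left(7 + 2 \left(-4\right)\right) \left(-3 + 2\right) \left(- \frac{3}{-2}\right) + 114 = \left(7 - 8\right) \left(- \frac{\left(-3\right) \left(-1\right)}{2}\right) + 114 = - \frac{\left(-1\right) 3}{2} + 114 = \left(-1\right) \left(- \frac{3}{2}\right) + 114 = \frac{3}{2} + 114 = \frac{231}{2}$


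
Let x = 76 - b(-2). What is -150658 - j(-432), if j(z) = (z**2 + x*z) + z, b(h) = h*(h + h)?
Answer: -307474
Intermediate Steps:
b(h) = 2*h**2 (b(h) = h*(2*h) = 2*h**2)
x = 68 (x = 76 - 2*(-2)**2 = 76 - 2*4 = 76 - 1*8 = 76 - 8 = 68)
j(z) = z**2 + 69*z (j(z) = (z**2 + 68*z) + z = z**2 + 69*z)
-150658 - j(-432) = -150658 - (-432)*(69 - 432) = -150658 - (-432)*(-363) = -150658 - 1*156816 = -150658 - 156816 = -307474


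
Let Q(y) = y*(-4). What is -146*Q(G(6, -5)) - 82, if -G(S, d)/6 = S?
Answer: -21106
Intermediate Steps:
G(S, d) = -6*S
Q(y) = -4*y
-146*Q(G(6, -5)) - 82 = -(-584)*(-6*6) - 82 = -(-584)*(-36) - 82 = -146*144 - 82 = -21024 - 82 = -21106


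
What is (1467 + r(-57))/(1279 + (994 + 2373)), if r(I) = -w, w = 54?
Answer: 1413/4646 ≈ 0.30413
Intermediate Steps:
r(I) = -54 (r(I) = -1*54 = -54)
(1467 + r(-57))/(1279 + (994 + 2373)) = (1467 - 54)/(1279 + (994 + 2373)) = 1413/(1279 + 3367) = 1413/4646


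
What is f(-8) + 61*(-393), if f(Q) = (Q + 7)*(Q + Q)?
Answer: -23957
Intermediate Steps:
f(Q) = 2*Q*(7 + Q) (f(Q) = (7 + Q)*(2*Q) = 2*Q*(7 + Q))
f(-8) + 61*(-393) = 2*(-8)*(7 - 8) + 61*(-393) = 2*(-8)*(-1) - 23973 = 16 - 23973 = -23957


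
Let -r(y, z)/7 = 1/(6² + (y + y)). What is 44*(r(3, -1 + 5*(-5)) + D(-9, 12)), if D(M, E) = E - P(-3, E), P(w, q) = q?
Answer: -22/3 ≈ -7.3333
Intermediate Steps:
r(y, z) = -7/(36 + 2*y) (r(y, z) = -7/(6² + (y + y)) = -7/(36 + 2*y))
D(M, E) = 0 (D(M, E) = E - E = 0)
44*(r(3, -1 + 5*(-5)) + D(-9, 12)) = 44*(-7/(36 + 2*3) + 0) = 44*(-7/(36 + 6) + 0) = 44*(-7/42 + 0) = 44*(-7*1/42 + 0) = 44*(-⅙ + 0) = 44*(-⅙) = -22/3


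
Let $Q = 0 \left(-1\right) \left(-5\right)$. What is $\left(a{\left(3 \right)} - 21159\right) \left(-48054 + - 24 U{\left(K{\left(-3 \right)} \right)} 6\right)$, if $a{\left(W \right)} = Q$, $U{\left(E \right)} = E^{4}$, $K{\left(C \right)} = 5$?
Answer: $2921084586$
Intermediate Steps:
$Q = 0$ ($Q = 0 \left(-5\right) = 0$)
$a{\left(W \right)} = 0$
$\left(a{\left(3 \right)} - 21159\right) \left(-48054 + - 24 U{\left(K{\left(-3 \right)} \right)} 6\right) = \left(0 - 21159\right) \left(-48054 + - 24 \cdot 5^{4} \cdot 6\right) = - 21159 \left(-48054 + \left(-24\right) 625 \cdot 6\right) = - 21159 \left(-48054 - 90000\right) = \left(-21159\right) \left(-138054\right) = 2921084586$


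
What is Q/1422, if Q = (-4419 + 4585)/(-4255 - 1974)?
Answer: -83/4428819 ≈ -1.8741e-5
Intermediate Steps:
Q = -166/6229 (Q = 166/(-6229) = 166*(-1/6229) = -166/6229 ≈ -0.026650)
Q/1422 = -166/6229/1422 = -166/6229*1/1422 = -83/4428819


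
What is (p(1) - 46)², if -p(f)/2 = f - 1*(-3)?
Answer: 2916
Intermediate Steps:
p(f) = -6 - 2*f (p(f) = -2*(f - 1*(-3)) = -2*(f + 3) = -2*(3 + f) = -6 - 2*f)
(p(1) - 46)² = ((-6 - 2*1) - 46)² = ((-6 - 2) - 46)² = (-8 - 46)² = (-54)² = 2916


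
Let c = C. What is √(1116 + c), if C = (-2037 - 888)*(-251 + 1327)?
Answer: 6*I*√87394 ≈ 1773.7*I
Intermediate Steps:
C = -3147300 (C = -2925*1076 = -3147300)
c = -3147300
√(1116 + c) = √(1116 - 3147300) = √(-3146184) = 6*I*√87394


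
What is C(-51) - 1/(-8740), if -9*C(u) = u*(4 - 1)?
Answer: 148581/8740 ≈ 17.000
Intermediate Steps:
C(u) = -u/3 (C(u) = -u*(4 - 1)/9 = -u*3/9 = -u/3)
C(-51) - 1/(-8740) = -⅓*(-51) - 1/(-8740) = 17 - 1*(-1/8740) = 17 + 1/8740 = 148581/8740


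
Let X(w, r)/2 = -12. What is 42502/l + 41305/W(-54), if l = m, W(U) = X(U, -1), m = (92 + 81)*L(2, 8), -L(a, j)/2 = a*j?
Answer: -14355283/8304 ≈ -1728.7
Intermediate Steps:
L(a, j) = -2*a*j
X(w, r) = -24 (X(w, r) = 2*(-12) = -24)
m = -5536 (m = (92 + 81)*(-2*2*8) = 173*(-32) = -5536)
W(U) = -24
l = -5536
42502/l + 41305/W(-54) = 42502/(-5536) + 41305/(-24) = 42502*(-1/5536) + 41305*(-1/24) = -21251/2768 - 41305/24 = -14355283/8304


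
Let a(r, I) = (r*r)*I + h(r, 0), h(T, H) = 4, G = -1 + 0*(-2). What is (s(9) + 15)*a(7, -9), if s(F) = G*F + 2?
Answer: -3496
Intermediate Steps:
G = -1 (G = -1 + 0 = -1)
s(F) = 2 - F (s(F) = -F + 2 = 2 - F)
a(r, I) = 4 + I*r**2 (a(r, I) = (r*r)*I + 4 = r**2*I + 4 = I*r**2 + 4 = 4 + I*r**2)
(s(9) + 15)*a(7, -9) = ((2 - 1*9) + 15)*(4 - 9*7**2) = ((2 - 9) + 15)*(4 - 9*49) = (-7 + 15)*(4 - 441) = 8*(-437) = -3496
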